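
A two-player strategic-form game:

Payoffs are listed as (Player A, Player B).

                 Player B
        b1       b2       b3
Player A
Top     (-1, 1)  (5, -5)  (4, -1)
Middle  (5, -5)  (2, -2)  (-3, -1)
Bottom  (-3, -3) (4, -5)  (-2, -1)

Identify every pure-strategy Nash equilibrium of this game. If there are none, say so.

Player A against b1: payoffs -1, 5, -3 → best response Middle.
Player A against b2: payoffs 5, 2, 4 → best response Top.
Player A against b3: payoffs 4, -3, -2 → best response Top.
Player B against Top: payoffs 1, -5, -1 → best response b1.
Player B against Middle: payoffs -5, -2, -1 → best response b3.
Player B against Bottom: payoffs -3, -5, -1 → best response b3.
No profile is a mutual best response for all players.

This game has no pure Nash equilibrium.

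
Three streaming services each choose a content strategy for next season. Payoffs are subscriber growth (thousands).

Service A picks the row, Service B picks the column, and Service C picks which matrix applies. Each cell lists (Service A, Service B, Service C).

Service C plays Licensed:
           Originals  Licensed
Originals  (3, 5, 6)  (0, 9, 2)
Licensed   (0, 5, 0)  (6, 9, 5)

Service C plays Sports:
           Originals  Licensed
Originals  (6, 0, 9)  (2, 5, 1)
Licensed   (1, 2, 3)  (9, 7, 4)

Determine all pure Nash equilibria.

For each player, find the best response to each opponent profile; mutual best responses are the pure NE.
Service A against (Originals, Licensed): payoffs 3, 0 → best response Originals.
Service A against (Originals, Sports): payoffs 6, 1 → best response Originals.
Service A against (Licensed, Licensed): payoffs 0, 6 → best response Licensed.
Service A against (Licensed, Sports): payoffs 2, 9 → best response Licensed.
Service B against (Originals, Licensed): payoffs 5, 9 → best response Licensed.
Service B against (Originals, Sports): payoffs 0, 5 → best response Licensed.
Service B against (Licensed, Licensed): payoffs 5, 9 → best response Licensed.
Service B against (Licensed, Sports): payoffs 2, 7 → best response Licensed.
Service C against (Originals, Originals): payoffs 6, 9 → best response Sports.
Service C against (Originals, Licensed): payoffs 2, 1 → best response Licensed.
Service C against (Licensed, Originals): payoffs 0, 3 → best response Sports.
Service C against (Licensed, Licensed): payoffs 5, 4 → best response Licensed.
Mutual best responses: (Licensed, Licensed, Licensed).

The unique pure-strategy Nash equilibrium is (Licensed, Licensed, Licensed).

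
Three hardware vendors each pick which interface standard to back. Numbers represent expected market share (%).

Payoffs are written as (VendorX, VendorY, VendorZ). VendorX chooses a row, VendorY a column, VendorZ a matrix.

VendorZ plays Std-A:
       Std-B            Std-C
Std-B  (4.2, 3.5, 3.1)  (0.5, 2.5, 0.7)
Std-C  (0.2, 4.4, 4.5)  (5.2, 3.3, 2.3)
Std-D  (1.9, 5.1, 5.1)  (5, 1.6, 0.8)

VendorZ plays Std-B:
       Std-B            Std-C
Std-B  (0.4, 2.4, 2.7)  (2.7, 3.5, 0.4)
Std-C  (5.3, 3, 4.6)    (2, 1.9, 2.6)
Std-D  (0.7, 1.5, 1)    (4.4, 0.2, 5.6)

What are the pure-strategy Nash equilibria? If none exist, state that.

Pure-strategy Nash equilibria: (Std-B, Std-B, Std-A); (Std-C, Std-B, Std-B)

(Std-B, Std-B, Std-A): VendorX gets 4.2, best alternative 1.9; VendorY gets 3.5, best alternative 2.5; VendorZ gets 3.1, best alternative 2.7. No profitable deviation — NE.
(Std-B, Std-B, Std-B): VendorX can switch to Std-C (0.4 → 5.3). Not NE.
(Std-B, Std-C, Std-A): VendorX can switch to Std-C (0.5 → 5.2). Not NE.
(Std-B, Std-C, Std-B): VendorX can switch to Std-D (2.7 → 4.4). Not NE.
(Std-C, Std-B, Std-A): VendorX can switch to Std-B (0.2 → 4.2). Not NE.
(Std-C, Std-B, Std-B): VendorX gets 5.3, best alternative 0.7; VendorY gets 3, best alternative 1.9; VendorZ gets 4.6, best alternative 4.5. No profitable deviation — NE.
(Std-C, Std-C, Std-A): VendorY can switch to Std-B (3.3 → 4.4). Not NE.
(Std-C, Std-C, Std-B): VendorX can switch to Std-B (2 → 2.7). Not NE.
(Std-D, Std-B, Std-A): VendorX can switch to Std-B (1.9 → 4.2). Not NE.
(Std-D, Std-B, Std-B): VendorX can switch to Std-C (0.7 → 5.3). Not NE.
(Std-D, Std-C, Std-A): VendorX can switch to Std-C (5 → 5.2). Not NE.
(Std-D, Std-C, Std-B): VendorY can switch to Std-B (0.2 → 1.5). Not NE.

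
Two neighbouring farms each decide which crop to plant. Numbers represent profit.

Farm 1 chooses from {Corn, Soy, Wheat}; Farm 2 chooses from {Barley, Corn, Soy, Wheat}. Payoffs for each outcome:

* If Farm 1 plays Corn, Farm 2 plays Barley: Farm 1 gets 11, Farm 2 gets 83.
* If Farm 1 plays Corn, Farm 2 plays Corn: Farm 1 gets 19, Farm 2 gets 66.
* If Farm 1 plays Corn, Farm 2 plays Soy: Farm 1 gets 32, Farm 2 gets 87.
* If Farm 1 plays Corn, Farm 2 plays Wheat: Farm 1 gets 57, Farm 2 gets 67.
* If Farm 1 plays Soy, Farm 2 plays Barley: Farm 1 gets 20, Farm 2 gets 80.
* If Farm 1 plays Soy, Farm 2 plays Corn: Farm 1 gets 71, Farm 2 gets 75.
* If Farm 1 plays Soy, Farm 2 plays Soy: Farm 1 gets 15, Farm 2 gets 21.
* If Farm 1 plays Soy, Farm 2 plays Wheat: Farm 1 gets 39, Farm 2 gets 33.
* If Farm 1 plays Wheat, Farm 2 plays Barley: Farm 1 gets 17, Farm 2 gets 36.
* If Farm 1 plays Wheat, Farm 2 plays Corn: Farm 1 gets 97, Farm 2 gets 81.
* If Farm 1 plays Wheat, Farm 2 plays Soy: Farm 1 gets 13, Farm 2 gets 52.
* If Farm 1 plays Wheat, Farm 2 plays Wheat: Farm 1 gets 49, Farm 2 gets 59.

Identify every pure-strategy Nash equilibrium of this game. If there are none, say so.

(Corn, Soy), (Soy, Barley), (Wheat, Corn)

Mark each player's best response to every combination of opponents' strategies; a profile where every player is best-responding is a pure Nash equilibrium.
Farm 1 against Barley: payoffs 11, 20, 17 → best response Soy.
Farm 1 against Corn: payoffs 19, 71, 97 → best response Wheat.
Farm 1 against Soy: payoffs 32, 15, 13 → best response Corn.
Farm 1 against Wheat: payoffs 57, 39, 49 → best response Corn.
Farm 2 against Corn: payoffs 83, 66, 87, 67 → best response Soy.
Farm 2 against Soy: payoffs 80, 75, 21, 33 → best response Barley.
Farm 2 against Wheat: payoffs 36, 81, 52, 59 → best response Corn.
Mutual best responses: (Corn, Soy); (Soy, Barley); (Wheat, Corn).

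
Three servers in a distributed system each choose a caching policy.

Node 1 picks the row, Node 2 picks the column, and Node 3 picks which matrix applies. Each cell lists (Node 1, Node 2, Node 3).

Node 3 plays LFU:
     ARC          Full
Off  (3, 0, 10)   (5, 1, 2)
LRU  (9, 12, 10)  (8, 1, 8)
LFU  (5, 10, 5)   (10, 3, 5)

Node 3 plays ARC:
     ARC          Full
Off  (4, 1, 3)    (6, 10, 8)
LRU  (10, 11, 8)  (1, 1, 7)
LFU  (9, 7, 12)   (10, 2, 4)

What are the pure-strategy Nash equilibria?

The unique pure-strategy Nash equilibrium is (LRU, ARC, LFU).

Node 1 against (ARC, LFU): payoffs 3, 9, 5 → best response LRU.
Node 1 against (ARC, ARC): payoffs 4, 10, 9 → best response LRU.
Node 1 against (Full, LFU): payoffs 5, 8, 10 → best response LFU.
Node 1 against (Full, ARC): payoffs 6, 1, 10 → best response LFU.
Node 2 against (Off, LFU): payoffs 0, 1 → best response Full.
Node 2 against (Off, ARC): payoffs 1, 10 → best response Full.
Node 2 against (LRU, LFU): payoffs 12, 1 → best response ARC.
Node 2 against (LRU, ARC): payoffs 11, 1 → best response ARC.
Node 2 against (LFU, LFU): payoffs 10, 3 → best response ARC.
Node 2 against (LFU, ARC): payoffs 7, 2 → best response ARC.
Node 3 against (Off, ARC): payoffs 10, 3 → best response LFU.
Node 3 against (Off, Full): payoffs 2, 8 → best response ARC.
Node 3 against (LRU, ARC): payoffs 10, 8 → best response LFU.
Node 3 against (LRU, Full): payoffs 8, 7 → best response LFU.
Node 3 against (LFU, ARC): payoffs 5, 12 → best response ARC.
Node 3 against (LFU, Full): payoffs 5, 4 → best response LFU.
Mutual best responses: (LRU, ARC, LFU).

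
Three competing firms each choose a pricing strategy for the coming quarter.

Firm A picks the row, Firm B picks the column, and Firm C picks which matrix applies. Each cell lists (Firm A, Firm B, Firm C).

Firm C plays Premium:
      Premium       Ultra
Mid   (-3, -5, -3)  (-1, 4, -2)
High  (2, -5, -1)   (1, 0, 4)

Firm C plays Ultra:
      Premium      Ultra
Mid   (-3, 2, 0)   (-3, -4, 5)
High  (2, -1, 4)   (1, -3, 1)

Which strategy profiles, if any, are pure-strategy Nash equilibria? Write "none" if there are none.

The pure Nash equilibria are (High, Premium, Ultra) and (High, Ultra, Premium).

Firm A against (Premium, Premium): payoffs -3, 2 → best response High.
Firm A against (Premium, Ultra): payoffs -3, 2 → best response High.
Firm A against (Ultra, Premium): payoffs -1, 1 → best response High.
Firm A against (Ultra, Ultra): payoffs -3, 1 → best response High.
Firm B against (Mid, Premium): payoffs -5, 4 → best response Ultra.
Firm B against (Mid, Ultra): payoffs 2, -4 → best response Premium.
Firm B against (High, Premium): payoffs -5, 0 → best response Ultra.
Firm B against (High, Ultra): payoffs -1, -3 → best response Premium.
Firm C against (Mid, Premium): payoffs -3, 0 → best response Ultra.
Firm C against (Mid, Ultra): payoffs -2, 5 → best response Ultra.
Firm C against (High, Premium): payoffs -1, 4 → best response Ultra.
Firm C against (High, Ultra): payoffs 4, 1 → best response Premium.
Mutual best responses: (High, Premium, Ultra); (High, Ultra, Premium).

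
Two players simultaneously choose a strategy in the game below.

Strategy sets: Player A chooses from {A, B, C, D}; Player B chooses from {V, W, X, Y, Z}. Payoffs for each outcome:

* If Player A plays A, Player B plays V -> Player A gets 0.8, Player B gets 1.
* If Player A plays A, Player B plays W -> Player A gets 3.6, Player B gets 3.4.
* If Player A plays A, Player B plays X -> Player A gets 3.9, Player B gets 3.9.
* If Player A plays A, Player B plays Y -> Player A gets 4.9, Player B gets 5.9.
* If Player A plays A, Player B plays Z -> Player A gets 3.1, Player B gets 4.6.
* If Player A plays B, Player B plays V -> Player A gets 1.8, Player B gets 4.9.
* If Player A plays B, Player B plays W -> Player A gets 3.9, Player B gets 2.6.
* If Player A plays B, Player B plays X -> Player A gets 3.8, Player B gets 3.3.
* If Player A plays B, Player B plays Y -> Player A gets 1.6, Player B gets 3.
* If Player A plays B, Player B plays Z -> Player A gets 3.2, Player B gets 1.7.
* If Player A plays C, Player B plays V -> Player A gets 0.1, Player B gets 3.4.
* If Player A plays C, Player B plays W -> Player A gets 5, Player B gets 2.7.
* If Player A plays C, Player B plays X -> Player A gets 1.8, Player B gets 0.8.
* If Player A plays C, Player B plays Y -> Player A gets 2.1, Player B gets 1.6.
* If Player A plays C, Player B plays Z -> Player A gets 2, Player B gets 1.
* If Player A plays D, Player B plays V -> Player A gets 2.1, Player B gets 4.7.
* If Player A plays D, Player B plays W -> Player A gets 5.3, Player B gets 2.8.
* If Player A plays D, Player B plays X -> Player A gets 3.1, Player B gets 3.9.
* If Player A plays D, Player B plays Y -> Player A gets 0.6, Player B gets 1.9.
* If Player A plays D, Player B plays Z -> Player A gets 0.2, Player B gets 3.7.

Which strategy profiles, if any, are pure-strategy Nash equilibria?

Mark each player's best response to every combination of opponents' strategies; a profile where every player is best-responding is a pure Nash equilibrium.
Player A against V: payoffs 0.8, 1.8, 0.1, 2.1 → best response D.
Player A against W: payoffs 3.6, 3.9, 5, 5.3 → best response D.
Player A against X: payoffs 3.9, 3.8, 1.8, 3.1 → best response A.
Player A against Y: payoffs 4.9, 1.6, 2.1, 0.6 → best response A.
Player A against Z: payoffs 3.1, 3.2, 2, 0.2 → best response B.
Player B against A: payoffs 1, 3.4, 3.9, 5.9, 4.6 → best response Y.
Player B against B: payoffs 4.9, 2.6, 3.3, 3, 1.7 → best response V.
Player B against C: payoffs 3.4, 2.7, 0.8, 1.6, 1 → best response V.
Player B against D: payoffs 4.7, 2.8, 3.9, 1.9, 3.7 → best response V.
Mutual best responses: (A, Y); (D, V).

The pure Nash equilibria are (A, Y) and (D, V).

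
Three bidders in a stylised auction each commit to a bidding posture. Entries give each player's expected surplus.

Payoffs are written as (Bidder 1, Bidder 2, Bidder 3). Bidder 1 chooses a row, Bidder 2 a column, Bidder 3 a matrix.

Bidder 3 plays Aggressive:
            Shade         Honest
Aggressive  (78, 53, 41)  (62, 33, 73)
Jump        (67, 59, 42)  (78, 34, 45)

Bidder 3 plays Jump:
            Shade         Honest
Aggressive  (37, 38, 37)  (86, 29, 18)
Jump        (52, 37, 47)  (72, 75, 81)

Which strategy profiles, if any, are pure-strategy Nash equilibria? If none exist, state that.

The unique pure-strategy Nash equilibrium is (Aggressive, Shade, Aggressive).

Bidder 1 against (Shade, Aggressive): payoffs 78, 67 → best response Aggressive.
Bidder 1 against (Shade, Jump): payoffs 37, 52 → best response Jump.
Bidder 1 against (Honest, Aggressive): payoffs 62, 78 → best response Jump.
Bidder 1 against (Honest, Jump): payoffs 86, 72 → best response Aggressive.
Bidder 2 against (Aggressive, Aggressive): payoffs 53, 33 → best response Shade.
Bidder 2 against (Aggressive, Jump): payoffs 38, 29 → best response Shade.
Bidder 2 against (Jump, Aggressive): payoffs 59, 34 → best response Shade.
Bidder 2 against (Jump, Jump): payoffs 37, 75 → best response Honest.
Bidder 3 against (Aggressive, Shade): payoffs 41, 37 → best response Aggressive.
Bidder 3 against (Aggressive, Honest): payoffs 73, 18 → best response Aggressive.
Bidder 3 against (Jump, Shade): payoffs 42, 47 → best response Jump.
Bidder 3 against (Jump, Honest): payoffs 45, 81 → best response Jump.
Mutual best responses: (Aggressive, Shade, Aggressive).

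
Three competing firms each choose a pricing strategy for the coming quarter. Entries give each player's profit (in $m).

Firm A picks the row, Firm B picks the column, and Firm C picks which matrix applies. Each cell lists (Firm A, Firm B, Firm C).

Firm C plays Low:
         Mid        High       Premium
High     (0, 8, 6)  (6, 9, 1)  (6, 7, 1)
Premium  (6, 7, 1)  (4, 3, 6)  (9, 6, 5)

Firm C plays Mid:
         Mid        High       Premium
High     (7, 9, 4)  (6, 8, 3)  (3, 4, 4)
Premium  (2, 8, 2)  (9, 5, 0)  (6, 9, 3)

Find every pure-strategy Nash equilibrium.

(High, Mid, Low): Firm A can switch to Premium (0 → 6). Not NE.
(High, Mid, Mid): Firm C can switch to Low (4 → 6). Not NE.
(High, High, Low): Firm C can switch to Mid (1 → 3). Not NE.
(High, High, Mid): Firm A can switch to Premium (6 → 9). Not NE.
(High, Premium, Low): Firm A can switch to Premium (6 → 9). Not NE.
(High, Premium, Mid): Firm A can switch to Premium (3 → 6). Not NE.
(Premium, Mid, Low): Firm C can switch to Mid (1 → 2). Not NE.
(Premium, Mid, Mid): Firm A can switch to High (2 → 7). Not NE.
(Premium, High, Low): Firm A can switch to High (4 → 6). Not NE.
(Premium, High, Mid): Firm B can switch to Mid (5 → 8). Not NE.
(Premium, Premium, Low): Firm B can switch to Mid (6 → 7). Not NE.
(Premium, Premium, Mid): Firm C can switch to Low (3 → 5). Not NE.

This game has no pure Nash equilibrium.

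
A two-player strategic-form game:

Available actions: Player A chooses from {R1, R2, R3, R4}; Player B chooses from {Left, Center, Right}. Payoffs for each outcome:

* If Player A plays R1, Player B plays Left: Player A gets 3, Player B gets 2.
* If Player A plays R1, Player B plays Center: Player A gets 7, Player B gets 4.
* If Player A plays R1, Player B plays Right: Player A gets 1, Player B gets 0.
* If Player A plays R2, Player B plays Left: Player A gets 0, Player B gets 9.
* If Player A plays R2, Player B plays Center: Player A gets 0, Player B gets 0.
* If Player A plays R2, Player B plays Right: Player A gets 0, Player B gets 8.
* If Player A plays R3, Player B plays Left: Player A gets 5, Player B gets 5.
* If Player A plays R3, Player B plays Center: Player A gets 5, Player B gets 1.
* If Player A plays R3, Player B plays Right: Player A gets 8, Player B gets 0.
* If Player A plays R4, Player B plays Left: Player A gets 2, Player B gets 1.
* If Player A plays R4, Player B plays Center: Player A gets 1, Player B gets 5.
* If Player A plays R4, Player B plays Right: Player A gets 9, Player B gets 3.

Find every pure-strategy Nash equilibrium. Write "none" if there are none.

Pure-strategy Nash equilibria: (R1, Center) and (R3, Left)

(R1, Left): Player A can switch to R3 (3 → 5). Not NE.
(R1, Center): Player A gets 7, best alternative 5; Player B gets 4, best alternative 2. No profitable deviation — NE.
(R1, Right): Player A can switch to R3 (1 → 8). Not NE.
(R2, Left): Player A can switch to R1 (0 → 3). Not NE.
(R2, Center): Player A can switch to R1 (0 → 7). Not NE.
(R2, Right): Player A can switch to R1 (0 → 1). Not NE.
(R3, Left): Player A gets 5, best alternative 3; Player B gets 5, best alternative 1. No profitable deviation — NE.
(R3, Center): Player A can switch to R1 (5 → 7). Not NE.
(R3, Right): Player A can switch to R4 (8 → 9). Not NE.
(R4, Left): Player A can switch to R1 (2 → 3). Not NE.
(The remaining 2 profiles each have a profitable deviation by the same check.)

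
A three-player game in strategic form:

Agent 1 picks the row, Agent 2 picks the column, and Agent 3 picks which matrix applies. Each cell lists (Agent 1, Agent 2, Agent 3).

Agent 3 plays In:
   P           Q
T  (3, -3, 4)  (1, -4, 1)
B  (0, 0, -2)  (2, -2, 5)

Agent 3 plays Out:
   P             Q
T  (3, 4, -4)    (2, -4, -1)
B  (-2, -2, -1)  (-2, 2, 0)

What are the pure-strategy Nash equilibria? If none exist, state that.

(T, P, In): Agent 1 gets 3, best alternative 0; Agent 2 gets -3, best alternative -4; Agent 3 gets 4, best alternative -4. No profitable deviation — NE.
(T, P, Out): Agent 3 can switch to In (-4 → 4). Not NE.
(T, Q, In): Agent 1 can switch to B (1 → 2). Not NE.
(T, Q, Out): Agent 2 can switch to P (-4 → 4). Not NE.
(B, P, In): Agent 1 can switch to T (0 → 3). Not NE.
(B, P, Out): Agent 1 can switch to T (-2 → 3). Not NE.
(B, Q, In): Agent 2 can switch to P (-2 → 0). Not NE.
(B, Q, Out): Agent 1 can switch to T (-2 → 2). Not NE.

The unique pure-strategy Nash equilibrium is (T, P, In).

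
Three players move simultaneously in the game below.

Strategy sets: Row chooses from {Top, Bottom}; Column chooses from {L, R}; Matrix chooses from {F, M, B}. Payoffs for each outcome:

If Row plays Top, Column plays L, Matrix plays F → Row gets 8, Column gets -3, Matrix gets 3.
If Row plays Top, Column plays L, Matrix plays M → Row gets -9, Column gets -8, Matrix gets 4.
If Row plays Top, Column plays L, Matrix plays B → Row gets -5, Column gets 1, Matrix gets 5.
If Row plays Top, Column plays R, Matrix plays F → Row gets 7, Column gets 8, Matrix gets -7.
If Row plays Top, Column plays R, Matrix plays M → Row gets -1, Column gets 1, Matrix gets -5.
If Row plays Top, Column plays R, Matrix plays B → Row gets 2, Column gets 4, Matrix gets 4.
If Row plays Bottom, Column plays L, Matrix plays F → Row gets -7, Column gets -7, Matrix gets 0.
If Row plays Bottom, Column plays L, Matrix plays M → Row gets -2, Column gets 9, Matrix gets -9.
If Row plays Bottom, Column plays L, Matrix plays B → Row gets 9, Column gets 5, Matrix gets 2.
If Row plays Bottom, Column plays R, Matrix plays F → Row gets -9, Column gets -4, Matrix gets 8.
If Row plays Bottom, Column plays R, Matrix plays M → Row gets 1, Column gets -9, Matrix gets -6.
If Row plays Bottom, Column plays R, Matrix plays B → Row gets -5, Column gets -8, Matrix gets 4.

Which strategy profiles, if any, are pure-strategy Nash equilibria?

Check each profile: it is a Nash equilibrium iff no player can strictly gain by switching unilaterally.
(Top, L, F): Column can switch to R (-3 → 8). Not NE.
(Top, L, M): Row can switch to Bottom (-9 → -2). Not NE.
(Top, L, B): Row can switch to Bottom (-5 → 9). Not NE.
(Top, R, F): Matrix can switch to M (-7 → -5). Not NE.
(Top, R, M): Row can switch to Bottom (-1 → 1). Not NE.
(Top, R, B): Row gets 2, best alternative -5; Column gets 4, best alternative 1; Matrix gets 4, best alternative -5. No profitable deviation — NE.
(Bottom, L, F): Row can switch to Top (-7 → 8). Not NE.
(Bottom, L, B): Row gets 9, best alternative -5; Column gets 5, best alternative -8; Matrix gets 2, best alternative 0. No profitable deviation — NE.
(The remaining 4 profiles each have a profitable deviation by the same check.)

(Top, R, B), (Bottom, L, B)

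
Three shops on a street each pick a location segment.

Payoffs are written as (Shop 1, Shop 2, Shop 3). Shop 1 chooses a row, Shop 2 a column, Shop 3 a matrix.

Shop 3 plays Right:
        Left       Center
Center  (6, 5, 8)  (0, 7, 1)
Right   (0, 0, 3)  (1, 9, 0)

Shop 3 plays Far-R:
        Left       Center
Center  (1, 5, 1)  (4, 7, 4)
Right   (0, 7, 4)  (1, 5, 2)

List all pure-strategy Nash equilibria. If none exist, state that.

Pure NE: (Center, Center, Far-R)

Shop 1 against (Left, Right): payoffs 6, 0 → best response Center.
Shop 1 against (Left, Far-R): payoffs 1, 0 → best response Center.
Shop 1 against (Center, Right): payoffs 0, 1 → best response Right.
Shop 1 against (Center, Far-R): payoffs 4, 1 → best response Center.
Shop 2 against (Center, Right): payoffs 5, 7 → best response Center.
Shop 2 against (Center, Far-R): payoffs 5, 7 → best response Center.
Shop 2 against (Right, Right): payoffs 0, 9 → best response Center.
Shop 2 against (Right, Far-R): payoffs 7, 5 → best response Left.
Shop 3 against (Center, Left): payoffs 8, 1 → best response Right.
Shop 3 against (Center, Center): payoffs 1, 4 → best response Far-R.
Shop 3 against (Right, Left): payoffs 3, 4 → best response Far-R.
Shop 3 against (Right, Center): payoffs 0, 2 → best response Far-R.
Mutual best responses: (Center, Center, Far-R).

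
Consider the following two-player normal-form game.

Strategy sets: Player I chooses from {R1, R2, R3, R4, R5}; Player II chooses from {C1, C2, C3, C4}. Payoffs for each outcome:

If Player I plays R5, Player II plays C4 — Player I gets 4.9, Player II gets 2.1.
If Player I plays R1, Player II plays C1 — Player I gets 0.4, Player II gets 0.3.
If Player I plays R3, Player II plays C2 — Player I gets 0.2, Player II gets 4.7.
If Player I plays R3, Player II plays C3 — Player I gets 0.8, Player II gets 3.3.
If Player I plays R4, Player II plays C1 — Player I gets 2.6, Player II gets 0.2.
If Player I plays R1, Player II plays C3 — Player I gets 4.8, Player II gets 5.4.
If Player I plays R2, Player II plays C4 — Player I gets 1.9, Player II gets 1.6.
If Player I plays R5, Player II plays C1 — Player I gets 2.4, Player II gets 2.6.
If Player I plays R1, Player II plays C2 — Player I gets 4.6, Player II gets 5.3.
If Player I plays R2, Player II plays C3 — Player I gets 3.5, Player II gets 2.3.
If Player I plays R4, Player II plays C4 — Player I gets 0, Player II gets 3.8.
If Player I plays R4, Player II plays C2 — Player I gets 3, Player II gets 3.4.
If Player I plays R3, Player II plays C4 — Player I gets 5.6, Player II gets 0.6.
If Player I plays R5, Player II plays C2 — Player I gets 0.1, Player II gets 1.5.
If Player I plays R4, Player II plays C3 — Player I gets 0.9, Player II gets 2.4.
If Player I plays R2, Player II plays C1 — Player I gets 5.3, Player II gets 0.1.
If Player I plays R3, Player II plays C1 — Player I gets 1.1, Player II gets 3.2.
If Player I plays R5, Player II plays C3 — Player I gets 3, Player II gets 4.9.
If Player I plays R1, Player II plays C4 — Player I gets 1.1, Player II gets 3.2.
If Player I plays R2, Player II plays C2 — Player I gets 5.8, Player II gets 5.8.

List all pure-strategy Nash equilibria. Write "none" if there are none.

(R1, C1): Player I can switch to R2 (0.4 → 5.3). Not NE.
(R1, C2): Player I can switch to R2 (4.6 → 5.8). Not NE.
(R1, C3): Player I gets 4.8, best alternative 3.5; Player II gets 5.4, best alternative 5.3. No profitable deviation — NE.
(R1, C4): Player I can switch to R2 (1.1 → 1.9). Not NE.
(R2, C1): Player II can switch to C2 (0.1 → 5.8). Not NE.
(R2, C2): Player I gets 5.8, best alternative 4.6; Player II gets 5.8, best alternative 2.3. No profitable deviation — NE.
(R2, C3): Player I can switch to R1 (3.5 → 4.8). Not NE.
(R2, C4): Player I can switch to R3 (1.9 → 5.6). Not NE.
(R3, C1): Player I can switch to R2 (1.1 → 5.3). Not NE.
(R3, C2): Player I can switch to R1 (0.2 → 4.6). Not NE.
(R3, C3): Player I can switch to R1 (0.8 → 4.8). Not NE.
(R3, C4): Player II can switch to C1 (0.6 → 3.2). Not NE.
(The remaining 8 profiles each have a profitable deviation by the same check.)

Pure-strategy Nash equilibria: (R1, C3) and (R2, C2)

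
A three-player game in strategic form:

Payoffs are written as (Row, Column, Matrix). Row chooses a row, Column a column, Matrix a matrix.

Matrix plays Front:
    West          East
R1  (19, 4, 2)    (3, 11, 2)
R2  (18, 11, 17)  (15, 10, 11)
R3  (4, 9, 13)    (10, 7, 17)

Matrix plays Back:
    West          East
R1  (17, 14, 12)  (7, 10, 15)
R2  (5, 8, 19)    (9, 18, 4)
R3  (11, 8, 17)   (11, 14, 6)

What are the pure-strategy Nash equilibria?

(R1, West, Back)

Row against (West, Front): payoffs 19, 18, 4 → best response R1.
Row against (West, Back): payoffs 17, 5, 11 → best response R1.
Row against (East, Front): payoffs 3, 15, 10 → best response R2.
Row against (East, Back): payoffs 7, 9, 11 → best response R3.
Column against (R1, Front): payoffs 4, 11 → best response East.
Column against (R1, Back): payoffs 14, 10 → best response West.
Column against (R2, Front): payoffs 11, 10 → best response West.
Column against (R2, Back): payoffs 8, 18 → best response East.
Column against (R3, Front): payoffs 9, 7 → best response West.
Column against (R3, Back): payoffs 8, 14 → best response East.
Matrix against (R1, West): payoffs 2, 12 → best response Back.
Matrix against (R1, East): payoffs 2, 15 → best response Back.
Matrix against (R2, West): payoffs 17, 19 → best response Back.
Matrix against (R2, East): payoffs 11, 4 → best response Front.
Matrix against (R3, West): payoffs 13, 17 → best response Back.
Matrix against (R3, East): payoffs 17, 6 → best response Front.
Mutual best responses: (R1, West, Back).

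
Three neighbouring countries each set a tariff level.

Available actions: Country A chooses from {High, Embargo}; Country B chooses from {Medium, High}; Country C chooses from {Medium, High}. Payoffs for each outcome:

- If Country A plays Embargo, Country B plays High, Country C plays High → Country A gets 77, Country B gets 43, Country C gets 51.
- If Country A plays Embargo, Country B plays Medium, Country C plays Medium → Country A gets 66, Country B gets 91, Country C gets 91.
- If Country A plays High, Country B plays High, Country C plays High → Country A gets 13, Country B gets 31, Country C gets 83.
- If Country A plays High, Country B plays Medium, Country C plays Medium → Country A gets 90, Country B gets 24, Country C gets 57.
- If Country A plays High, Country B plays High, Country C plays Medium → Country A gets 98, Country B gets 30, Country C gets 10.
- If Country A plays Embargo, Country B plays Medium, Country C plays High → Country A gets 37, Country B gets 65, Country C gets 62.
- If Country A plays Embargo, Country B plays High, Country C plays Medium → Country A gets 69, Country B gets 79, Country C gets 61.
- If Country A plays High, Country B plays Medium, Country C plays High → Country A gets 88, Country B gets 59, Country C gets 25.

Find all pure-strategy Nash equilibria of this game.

Mark each player's best response to every combination of opponents' strategies; a profile where every player is best-responding is a pure Nash equilibrium.
Country A against (Medium, Medium): payoffs 90, 66 → best response High.
Country A against (Medium, High): payoffs 88, 37 → best response High.
Country A against (High, Medium): payoffs 98, 69 → best response High.
Country A against (High, High): payoffs 13, 77 → best response Embargo.
Country B against (High, Medium): payoffs 24, 30 → best response High.
Country B against (High, High): payoffs 59, 31 → best response Medium.
Country B against (Embargo, Medium): payoffs 91, 79 → best response Medium.
Country B against (Embargo, High): payoffs 65, 43 → best response Medium.
Country C against (High, Medium): payoffs 57, 25 → best response Medium.
Country C against (High, High): payoffs 10, 83 → best response High.
Country C against (Embargo, Medium): payoffs 91, 62 → best response Medium.
Country C against (Embargo, High): payoffs 61, 51 → best response Medium.
No profile is a mutual best response for all players.

There is no pure-strategy Nash equilibrium.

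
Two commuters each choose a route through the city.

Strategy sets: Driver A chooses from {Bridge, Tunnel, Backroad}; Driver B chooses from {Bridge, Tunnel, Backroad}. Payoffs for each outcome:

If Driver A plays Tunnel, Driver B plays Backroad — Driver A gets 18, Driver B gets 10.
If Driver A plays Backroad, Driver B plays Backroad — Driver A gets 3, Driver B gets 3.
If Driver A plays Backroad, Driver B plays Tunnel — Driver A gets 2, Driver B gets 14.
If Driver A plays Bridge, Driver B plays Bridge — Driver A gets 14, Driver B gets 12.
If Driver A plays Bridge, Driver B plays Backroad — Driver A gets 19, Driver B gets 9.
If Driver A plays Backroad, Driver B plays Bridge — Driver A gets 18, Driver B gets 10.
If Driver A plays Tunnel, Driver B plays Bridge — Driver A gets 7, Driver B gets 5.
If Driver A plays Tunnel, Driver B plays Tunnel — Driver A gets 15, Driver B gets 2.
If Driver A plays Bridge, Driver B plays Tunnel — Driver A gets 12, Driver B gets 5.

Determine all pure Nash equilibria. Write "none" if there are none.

Mark each player's best response to every combination of opponents' strategies; a profile where every player is best-responding is a pure Nash equilibrium.
Driver A against Bridge: payoffs 14, 7, 18 → best response Backroad.
Driver A against Tunnel: payoffs 12, 15, 2 → best response Tunnel.
Driver A against Backroad: payoffs 19, 18, 3 → best response Bridge.
Driver B against Bridge: payoffs 12, 5, 9 → best response Bridge.
Driver B against Tunnel: payoffs 5, 2, 10 → best response Backroad.
Driver B against Backroad: payoffs 10, 14, 3 → best response Tunnel.
No profile is a mutual best response for all players.

none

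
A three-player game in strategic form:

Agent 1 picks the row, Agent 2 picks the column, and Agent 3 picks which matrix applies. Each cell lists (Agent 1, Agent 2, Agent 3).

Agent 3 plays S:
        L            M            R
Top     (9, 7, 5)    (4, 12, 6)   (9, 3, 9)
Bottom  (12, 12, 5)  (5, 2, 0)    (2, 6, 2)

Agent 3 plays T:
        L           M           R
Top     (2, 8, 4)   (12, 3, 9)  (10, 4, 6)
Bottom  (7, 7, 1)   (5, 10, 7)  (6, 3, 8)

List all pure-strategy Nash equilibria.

(Bottom, L, S)

Agent 1 against (L, S): payoffs 9, 12 → best response Bottom.
Agent 1 against (L, T): payoffs 2, 7 → best response Bottom.
Agent 1 against (M, S): payoffs 4, 5 → best response Bottom.
Agent 1 against (M, T): payoffs 12, 5 → best response Top.
Agent 1 against (R, S): payoffs 9, 2 → best response Top.
Agent 1 against (R, T): payoffs 10, 6 → best response Top.
Agent 2 against (Top, S): payoffs 7, 12, 3 → best response M.
Agent 2 against (Top, T): payoffs 8, 3, 4 → best response L.
Agent 2 against (Bottom, S): payoffs 12, 2, 6 → best response L.
Agent 2 against (Bottom, T): payoffs 7, 10, 3 → best response M.
Agent 3 against (Top, L): payoffs 5, 4 → best response S.
Agent 3 against (Top, M): payoffs 6, 9 → best response T.
Agent 3 against (Top, R): payoffs 9, 6 → best response S.
Agent 3 against (Bottom, L): payoffs 5, 1 → best response S.
Agent 3 against (Bottom, M): payoffs 0, 7 → best response T.
Agent 3 against (Bottom, R): payoffs 2, 8 → best response T.
Mutual best responses: (Bottom, L, S).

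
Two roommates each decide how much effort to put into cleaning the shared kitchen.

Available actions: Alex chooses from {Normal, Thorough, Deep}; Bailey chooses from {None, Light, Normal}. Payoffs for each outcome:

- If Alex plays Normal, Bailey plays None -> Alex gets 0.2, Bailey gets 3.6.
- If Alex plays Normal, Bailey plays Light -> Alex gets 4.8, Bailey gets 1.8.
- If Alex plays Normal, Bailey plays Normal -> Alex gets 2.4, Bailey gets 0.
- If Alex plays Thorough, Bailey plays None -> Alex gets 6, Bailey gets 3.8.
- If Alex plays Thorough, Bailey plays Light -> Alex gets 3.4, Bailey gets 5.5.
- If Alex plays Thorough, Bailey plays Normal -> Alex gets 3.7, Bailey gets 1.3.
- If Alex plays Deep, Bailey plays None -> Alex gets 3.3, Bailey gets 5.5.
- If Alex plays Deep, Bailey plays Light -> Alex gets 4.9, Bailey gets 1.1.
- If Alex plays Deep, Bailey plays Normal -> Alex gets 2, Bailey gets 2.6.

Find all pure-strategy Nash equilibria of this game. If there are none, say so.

Alex against None: payoffs 0.2, 6, 3.3 → best response Thorough.
Alex against Light: payoffs 4.8, 3.4, 4.9 → best response Deep.
Alex against Normal: payoffs 2.4, 3.7, 2 → best response Thorough.
Bailey against Normal: payoffs 3.6, 1.8, 0 → best response None.
Bailey against Thorough: payoffs 3.8, 5.5, 1.3 → best response Light.
Bailey against Deep: payoffs 5.5, 1.1, 2.6 → best response None.
No profile is a mutual best response for all players.

There is no pure-strategy Nash equilibrium.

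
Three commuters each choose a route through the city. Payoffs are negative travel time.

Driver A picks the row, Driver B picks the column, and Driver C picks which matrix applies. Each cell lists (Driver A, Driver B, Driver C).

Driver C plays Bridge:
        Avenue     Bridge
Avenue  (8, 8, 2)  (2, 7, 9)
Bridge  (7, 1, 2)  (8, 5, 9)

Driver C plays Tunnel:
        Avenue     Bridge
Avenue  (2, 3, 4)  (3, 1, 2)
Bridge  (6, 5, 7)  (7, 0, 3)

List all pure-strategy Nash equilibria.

Check each profile: it is a Nash equilibrium iff no player can strictly gain by switching unilaterally.
(Avenue, Avenue, Bridge): Driver C can switch to Tunnel (2 → 4). Not NE.
(Avenue, Avenue, Tunnel): Driver A can switch to Bridge (2 → 6). Not NE.
(Avenue, Bridge, Bridge): Driver A can switch to Bridge (2 → 8). Not NE.
(Avenue, Bridge, Tunnel): Driver A can switch to Bridge (3 → 7). Not NE.
(Bridge, Avenue, Bridge): Driver A can switch to Avenue (7 → 8). Not NE.
(Bridge, Avenue, Tunnel): Driver A gets 6, best alternative 2; Driver B gets 5, best alternative 0; Driver C gets 7, best alternative 2. No profitable deviation — NE.
(Bridge, Bridge, Bridge): Driver A gets 8, best alternative 2; Driver B gets 5, best alternative 1; Driver C gets 9, best alternative 3. No profitable deviation — NE.
(Bridge, Bridge, Tunnel): Driver B can switch to Avenue (0 → 5). Not NE.

Pure-strategy Nash equilibria: (Bridge, Avenue, Tunnel); (Bridge, Bridge, Bridge)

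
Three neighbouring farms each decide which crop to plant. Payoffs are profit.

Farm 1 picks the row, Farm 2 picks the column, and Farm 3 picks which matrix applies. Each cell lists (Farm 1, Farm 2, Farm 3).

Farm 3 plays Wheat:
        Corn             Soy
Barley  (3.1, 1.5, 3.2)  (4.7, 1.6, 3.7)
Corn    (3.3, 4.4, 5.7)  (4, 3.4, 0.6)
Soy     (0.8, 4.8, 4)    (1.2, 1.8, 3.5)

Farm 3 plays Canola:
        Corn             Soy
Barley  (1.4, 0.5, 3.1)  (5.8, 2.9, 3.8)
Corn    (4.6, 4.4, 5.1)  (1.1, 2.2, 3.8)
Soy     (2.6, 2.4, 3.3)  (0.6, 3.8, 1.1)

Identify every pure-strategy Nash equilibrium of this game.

Mark each player's best response to every combination of opponents' strategies; a profile where every player is best-responding is a pure Nash equilibrium.
Farm 1 against (Corn, Wheat): payoffs 3.1, 3.3, 0.8 → best response Corn.
Farm 1 against (Corn, Canola): payoffs 1.4, 4.6, 2.6 → best response Corn.
Farm 1 against (Soy, Wheat): payoffs 4.7, 4, 1.2 → best response Barley.
Farm 1 against (Soy, Canola): payoffs 5.8, 1.1, 0.6 → best response Barley.
Farm 2 against (Barley, Wheat): payoffs 1.5, 1.6 → best response Soy.
Farm 2 against (Barley, Canola): payoffs 0.5, 2.9 → best response Soy.
Farm 2 against (Corn, Wheat): payoffs 4.4, 3.4 → best response Corn.
Farm 2 against (Corn, Canola): payoffs 4.4, 2.2 → best response Corn.
Farm 2 against (Soy, Wheat): payoffs 4.8, 1.8 → best response Corn.
Farm 2 against (Soy, Canola): payoffs 2.4, 3.8 → best response Soy.
Farm 3 against (Barley, Corn): payoffs 3.2, 3.1 → best response Wheat.
Farm 3 against (Barley, Soy): payoffs 3.7, 3.8 → best response Canola.
Farm 3 against (Corn, Corn): payoffs 5.7, 5.1 → best response Wheat.
Farm 3 against (Corn, Soy): payoffs 0.6, 3.8 → best response Canola.
Farm 3 against (Soy, Corn): payoffs 4, 3.3 → best response Wheat.
Farm 3 against (Soy, Soy): payoffs 3.5, 1.1 → best response Wheat.
Mutual best responses: (Barley, Soy, Canola); (Corn, Corn, Wheat).

Pure-strategy Nash equilibria: (Barley, Soy, Canola); (Corn, Corn, Wheat)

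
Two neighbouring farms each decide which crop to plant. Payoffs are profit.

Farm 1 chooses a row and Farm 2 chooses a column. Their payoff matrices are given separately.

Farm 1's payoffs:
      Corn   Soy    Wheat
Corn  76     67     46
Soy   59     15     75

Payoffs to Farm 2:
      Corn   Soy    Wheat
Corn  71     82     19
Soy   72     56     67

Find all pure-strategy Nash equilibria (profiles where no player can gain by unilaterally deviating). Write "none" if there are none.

(Corn, Soy)

(Corn, Corn): Farm 2 can switch to Soy (71 → 82). Not NE.
(Corn, Soy): Farm 1 gets 67, best alternative 15; Farm 2 gets 82, best alternative 71. No profitable deviation — NE.
(Corn, Wheat): Farm 1 can switch to Soy (46 → 75). Not NE.
(Soy, Corn): Farm 1 can switch to Corn (59 → 76). Not NE.
(Soy, Soy): Farm 1 can switch to Corn (15 → 67). Not NE.
(Soy, Wheat): Farm 2 can switch to Corn (67 → 72). Not NE.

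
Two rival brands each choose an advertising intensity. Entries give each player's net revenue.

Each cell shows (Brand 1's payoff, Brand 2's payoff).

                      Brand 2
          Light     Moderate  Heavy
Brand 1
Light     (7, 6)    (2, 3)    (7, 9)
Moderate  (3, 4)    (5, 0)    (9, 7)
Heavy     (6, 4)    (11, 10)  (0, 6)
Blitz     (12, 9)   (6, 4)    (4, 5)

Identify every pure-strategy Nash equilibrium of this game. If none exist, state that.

(Light, Light): Brand 1 can switch to Blitz (7 → 12). Not NE.
(Light, Moderate): Brand 1 can switch to Moderate (2 → 5). Not NE.
(Light, Heavy): Brand 1 can switch to Moderate (7 → 9). Not NE.
(Moderate, Light): Brand 1 can switch to Light (3 → 7). Not NE.
(Moderate, Moderate): Brand 1 can switch to Heavy (5 → 11). Not NE.
(Moderate, Heavy): Brand 1 gets 9, best alternative 7; Brand 2 gets 7, best alternative 4. No profitable deviation — NE.
(Heavy, Light): Brand 1 can switch to Light (6 → 7). Not NE.
(Heavy, Moderate): Brand 1 gets 11, best alternative 6; Brand 2 gets 10, best alternative 6. No profitable deviation — NE.
(Blitz, Light): Brand 1 gets 12, best alternative 7; Brand 2 gets 9, best alternative 5. No profitable deviation — NE.
(The remaining 3 profiles each have a profitable deviation by the same check.)

Pure-strategy Nash equilibria: (Moderate, Heavy), (Heavy, Moderate), (Blitz, Light)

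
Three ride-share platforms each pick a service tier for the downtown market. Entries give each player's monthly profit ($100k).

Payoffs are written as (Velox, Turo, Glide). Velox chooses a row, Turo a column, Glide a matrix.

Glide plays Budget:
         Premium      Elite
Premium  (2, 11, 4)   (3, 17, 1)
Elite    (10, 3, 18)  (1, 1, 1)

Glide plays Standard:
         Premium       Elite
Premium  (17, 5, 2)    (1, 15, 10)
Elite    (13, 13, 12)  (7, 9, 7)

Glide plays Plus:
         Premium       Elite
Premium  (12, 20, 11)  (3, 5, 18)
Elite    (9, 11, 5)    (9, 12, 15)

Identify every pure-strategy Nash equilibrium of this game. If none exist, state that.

The pure Nash equilibria are (Premium, Premium, Plus) and (Elite, Premium, Budget) and (Elite, Elite, Plus).

Velox against (Premium, Budget): payoffs 2, 10 → best response Elite.
Velox against (Premium, Standard): payoffs 17, 13 → best response Premium.
Velox against (Premium, Plus): payoffs 12, 9 → best response Premium.
Velox against (Elite, Budget): payoffs 3, 1 → best response Premium.
Velox against (Elite, Standard): payoffs 1, 7 → best response Elite.
Velox against (Elite, Plus): payoffs 3, 9 → best response Elite.
Turo against (Premium, Budget): payoffs 11, 17 → best response Elite.
Turo against (Premium, Standard): payoffs 5, 15 → best response Elite.
Turo against (Premium, Plus): payoffs 20, 5 → best response Premium.
Turo against (Elite, Budget): payoffs 3, 1 → best response Premium.
Turo against (Elite, Standard): payoffs 13, 9 → best response Premium.
Turo against (Elite, Plus): payoffs 11, 12 → best response Elite.
Glide against (Premium, Premium): payoffs 4, 2, 11 → best response Plus.
Glide against (Premium, Elite): payoffs 1, 10, 18 → best response Plus.
Glide against (Elite, Premium): payoffs 18, 12, 5 → best response Budget.
Glide against (Elite, Elite): payoffs 1, 7, 15 → best response Plus.
Mutual best responses: (Premium, Premium, Plus); (Elite, Premium, Budget); (Elite, Elite, Plus).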